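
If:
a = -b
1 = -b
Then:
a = 1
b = -1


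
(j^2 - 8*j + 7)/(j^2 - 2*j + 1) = (j - 7)/(j - 1)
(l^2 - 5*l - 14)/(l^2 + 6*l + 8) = (l - 7)/(l + 4)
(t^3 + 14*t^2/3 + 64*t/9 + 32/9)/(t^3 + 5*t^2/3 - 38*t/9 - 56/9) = (3*t^2 + 10*t + 8)/(3*t^2 + t - 14)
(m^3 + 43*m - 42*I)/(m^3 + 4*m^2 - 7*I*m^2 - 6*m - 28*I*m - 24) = (m + 7*I)/(m + 4)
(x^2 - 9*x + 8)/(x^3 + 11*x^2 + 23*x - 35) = (x - 8)/(x^2 + 12*x + 35)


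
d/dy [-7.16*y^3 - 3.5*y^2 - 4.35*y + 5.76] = -21.48*y^2 - 7.0*y - 4.35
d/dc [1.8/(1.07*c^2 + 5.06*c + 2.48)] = (-3.852*c - 9.108)/(1.07*c^2 + 5.06*c + 2.48)^2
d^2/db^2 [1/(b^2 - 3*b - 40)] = 2*(b^2 - 3*b - (2*b - 3)^2 - 40)/(-b^2 + 3*b + 40)^3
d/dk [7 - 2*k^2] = -4*k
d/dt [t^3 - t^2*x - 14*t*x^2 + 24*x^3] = 3*t^2 - 2*t*x - 14*x^2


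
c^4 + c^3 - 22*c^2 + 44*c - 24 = (c - 2)^2*(c - 1)*(c + 6)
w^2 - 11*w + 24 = (w - 8)*(w - 3)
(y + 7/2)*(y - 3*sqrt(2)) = y^2 - 3*sqrt(2)*y + 7*y/2 - 21*sqrt(2)/2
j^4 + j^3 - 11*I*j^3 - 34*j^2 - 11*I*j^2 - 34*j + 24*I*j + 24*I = (j + 1)*(j - 6*I)*(j - 4*I)*(j - I)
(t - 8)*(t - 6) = t^2 - 14*t + 48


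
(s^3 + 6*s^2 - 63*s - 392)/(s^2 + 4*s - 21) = (s^2 - s - 56)/(s - 3)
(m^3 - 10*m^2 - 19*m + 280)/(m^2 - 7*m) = m - 3 - 40/m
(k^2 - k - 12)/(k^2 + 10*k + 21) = (k - 4)/(k + 7)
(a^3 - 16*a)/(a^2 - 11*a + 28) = a*(a + 4)/(a - 7)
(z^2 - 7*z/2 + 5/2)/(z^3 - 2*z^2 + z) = (z - 5/2)/(z*(z - 1))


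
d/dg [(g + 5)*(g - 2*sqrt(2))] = 2*g - 2*sqrt(2) + 5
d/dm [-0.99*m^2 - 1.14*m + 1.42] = -1.98*m - 1.14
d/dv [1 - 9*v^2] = -18*v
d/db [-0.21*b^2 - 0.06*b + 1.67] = -0.42*b - 0.06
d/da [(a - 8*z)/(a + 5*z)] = 13*z/(a + 5*z)^2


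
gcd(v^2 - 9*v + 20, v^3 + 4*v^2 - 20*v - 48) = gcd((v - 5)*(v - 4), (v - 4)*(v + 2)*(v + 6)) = v - 4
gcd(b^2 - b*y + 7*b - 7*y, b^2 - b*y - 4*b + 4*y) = -b + y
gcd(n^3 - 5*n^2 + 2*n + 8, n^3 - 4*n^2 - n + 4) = n^2 - 3*n - 4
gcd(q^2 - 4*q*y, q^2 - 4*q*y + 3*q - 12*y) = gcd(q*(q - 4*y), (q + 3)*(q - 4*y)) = -q + 4*y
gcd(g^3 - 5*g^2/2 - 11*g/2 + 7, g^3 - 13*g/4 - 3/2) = 1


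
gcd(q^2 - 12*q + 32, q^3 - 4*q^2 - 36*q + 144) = q - 4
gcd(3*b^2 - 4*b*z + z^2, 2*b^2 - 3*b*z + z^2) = -b + z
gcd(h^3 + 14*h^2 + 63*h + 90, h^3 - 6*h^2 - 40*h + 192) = h + 6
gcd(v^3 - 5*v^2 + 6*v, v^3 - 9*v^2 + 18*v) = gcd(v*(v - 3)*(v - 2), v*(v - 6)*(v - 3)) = v^2 - 3*v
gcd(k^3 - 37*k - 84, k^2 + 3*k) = k + 3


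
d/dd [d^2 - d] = 2*d - 1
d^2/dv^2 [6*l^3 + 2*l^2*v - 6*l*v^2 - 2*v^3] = -12*l - 12*v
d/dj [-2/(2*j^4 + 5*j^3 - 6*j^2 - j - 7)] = 2*(8*j^3 + 15*j^2 - 12*j - 1)/(-2*j^4 - 5*j^3 + 6*j^2 + j + 7)^2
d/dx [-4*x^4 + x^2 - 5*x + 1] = -16*x^3 + 2*x - 5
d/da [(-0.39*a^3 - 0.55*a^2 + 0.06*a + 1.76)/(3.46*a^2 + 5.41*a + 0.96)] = (-1.3494*a^4 - 4.2198*a^3 - 4.3063*a^2 - 13.2352*a - 9.464)/(11.9716*a^4 + 37.4372*a^3 + 35.9113*a^2 + 10.3872*a + 0.9216)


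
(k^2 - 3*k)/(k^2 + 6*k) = (k - 3)/(k + 6)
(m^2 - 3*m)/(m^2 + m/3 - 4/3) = 3*m*(m - 3)/(3*m^2 + m - 4)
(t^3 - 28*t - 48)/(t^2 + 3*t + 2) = (t^2 - 2*t - 24)/(t + 1)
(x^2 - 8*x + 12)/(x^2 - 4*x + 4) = (x - 6)/(x - 2)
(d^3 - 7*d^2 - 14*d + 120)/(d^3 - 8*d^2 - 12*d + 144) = (d - 5)/(d - 6)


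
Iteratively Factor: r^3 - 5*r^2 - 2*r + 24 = (r - 4)*(r^2 - r - 6) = (r - 4)*(r - 3)*(r + 2)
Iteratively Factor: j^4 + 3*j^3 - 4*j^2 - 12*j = (j + 2)*(j^3 + j^2 - 6*j) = (j - 2)*(j + 2)*(j^2 + 3*j) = (j - 2)*(j + 2)*(j + 3)*(j)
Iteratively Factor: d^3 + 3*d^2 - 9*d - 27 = (d + 3)*(d^2 - 9) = (d - 3)*(d + 3)*(d + 3)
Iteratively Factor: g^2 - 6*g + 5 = (g - 5)*(g - 1)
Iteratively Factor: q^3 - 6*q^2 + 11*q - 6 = (q - 2)*(q^2 - 4*q + 3) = (q - 2)*(q - 1)*(q - 3)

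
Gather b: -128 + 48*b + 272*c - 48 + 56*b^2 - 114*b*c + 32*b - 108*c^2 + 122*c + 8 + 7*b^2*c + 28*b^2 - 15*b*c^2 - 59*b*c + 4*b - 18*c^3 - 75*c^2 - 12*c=b^2*(7*c + 84) + b*(-15*c^2 - 173*c + 84) - 18*c^3 - 183*c^2 + 382*c - 168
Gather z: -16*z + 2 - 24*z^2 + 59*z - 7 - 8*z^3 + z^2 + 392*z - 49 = -8*z^3 - 23*z^2 + 435*z - 54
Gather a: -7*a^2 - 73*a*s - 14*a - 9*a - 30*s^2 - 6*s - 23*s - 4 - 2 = -7*a^2 + a*(-73*s - 23) - 30*s^2 - 29*s - 6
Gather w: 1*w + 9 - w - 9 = 0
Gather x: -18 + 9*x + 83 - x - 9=8*x + 56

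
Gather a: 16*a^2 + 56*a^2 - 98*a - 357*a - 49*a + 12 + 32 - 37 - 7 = 72*a^2 - 504*a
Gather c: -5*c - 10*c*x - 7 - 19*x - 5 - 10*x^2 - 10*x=c*(-10*x - 5) - 10*x^2 - 29*x - 12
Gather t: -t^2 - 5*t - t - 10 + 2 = -t^2 - 6*t - 8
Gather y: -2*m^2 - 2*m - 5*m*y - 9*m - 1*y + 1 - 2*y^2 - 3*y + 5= -2*m^2 - 11*m - 2*y^2 + y*(-5*m - 4) + 6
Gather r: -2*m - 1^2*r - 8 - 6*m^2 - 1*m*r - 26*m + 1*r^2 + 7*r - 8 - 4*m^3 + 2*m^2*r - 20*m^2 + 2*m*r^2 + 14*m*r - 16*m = -4*m^3 - 26*m^2 - 44*m + r^2*(2*m + 1) + r*(2*m^2 + 13*m + 6) - 16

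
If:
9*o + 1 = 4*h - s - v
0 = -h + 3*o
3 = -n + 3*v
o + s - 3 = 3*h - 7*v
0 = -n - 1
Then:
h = 0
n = -1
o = 0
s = -5/3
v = 2/3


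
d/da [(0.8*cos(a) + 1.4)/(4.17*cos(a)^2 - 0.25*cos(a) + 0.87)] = (3.336*cos(a)^2 + 11.676*cos(a) - 1.046)*sin(a)/(17.3889*cos(a)^4 - 2.085*cos(a)^3 + 7.3183*cos(a)^2 - 0.435*cos(a) + 0.7569)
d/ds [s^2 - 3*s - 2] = 2*s - 3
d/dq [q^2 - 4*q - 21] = 2*q - 4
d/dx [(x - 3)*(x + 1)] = 2*x - 2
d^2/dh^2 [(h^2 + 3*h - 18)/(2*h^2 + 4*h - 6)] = (h^3 - 45*h^2 - 81*h - 99)/(h^6 + 6*h^5 + 3*h^4 - 28*h^3 - 9*h^2 + 54*h - 27)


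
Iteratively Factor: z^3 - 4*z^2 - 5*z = (z + 1)*(z^2 - 5*z) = (z - 5)*(z + 1)*(z)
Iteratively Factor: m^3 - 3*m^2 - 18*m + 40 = (m - 5)*(m^2 + 2*m - 8) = (m - 5)*(m - 2)*(m + 4)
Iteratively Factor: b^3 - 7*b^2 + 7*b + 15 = (b - 3)*(b^2 - 4*b - 5) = (b - 5)*(b - 3)*(b + 1)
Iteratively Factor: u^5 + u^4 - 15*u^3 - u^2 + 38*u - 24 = (u - 1)*(u^4 + 2*u^3 - 13*u^2 - 14*u + 24) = (u - 1)*(u + 2)*(u^3 - 13*u + 12) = (u - 1)^2*(u + 2)*(u^2 + u - 12) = (u - 1)^2*(u + 2)*(u + 4)*(u - 3)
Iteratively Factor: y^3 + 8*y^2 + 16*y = (y + 4)*(y^2 + 4*y) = y*(y + 4)*(y + 4)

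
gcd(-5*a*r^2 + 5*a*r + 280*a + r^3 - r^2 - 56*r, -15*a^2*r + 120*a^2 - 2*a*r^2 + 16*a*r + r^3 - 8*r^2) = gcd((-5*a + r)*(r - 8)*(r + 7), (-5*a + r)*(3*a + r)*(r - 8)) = -5*a*r + 40*a + r^2 - 8*r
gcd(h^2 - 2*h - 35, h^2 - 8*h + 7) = h - 7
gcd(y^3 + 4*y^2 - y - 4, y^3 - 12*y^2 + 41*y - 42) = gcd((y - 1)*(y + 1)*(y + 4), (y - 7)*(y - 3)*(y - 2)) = 1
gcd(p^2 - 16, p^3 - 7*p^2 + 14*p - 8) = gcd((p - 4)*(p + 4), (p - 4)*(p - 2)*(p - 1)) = p - 4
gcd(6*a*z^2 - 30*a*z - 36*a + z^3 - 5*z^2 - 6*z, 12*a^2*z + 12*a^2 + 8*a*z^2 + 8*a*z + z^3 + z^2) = 6*a*z + 6*a + z^2 + z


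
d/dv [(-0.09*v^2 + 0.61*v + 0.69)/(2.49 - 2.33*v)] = (0.2097*v^2 - 0.4482*v + 3.1266)/(5.4289*v^2 - 11.6034*v + 6.2001)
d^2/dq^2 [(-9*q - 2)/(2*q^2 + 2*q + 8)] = (-(2*q + 1)^2*(9*q + 2) + (27*q + 11)*(q^2 + q + 4))/(q^2 + q + 4)^3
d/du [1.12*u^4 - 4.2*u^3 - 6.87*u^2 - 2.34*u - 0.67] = 4.48*u^3 - 12.6*u^2 - 13.74*u - 2.34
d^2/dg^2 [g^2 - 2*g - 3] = 2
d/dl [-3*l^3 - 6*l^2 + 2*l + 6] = -9*l^2 - 12*l + 2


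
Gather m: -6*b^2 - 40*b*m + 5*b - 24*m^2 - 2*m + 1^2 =-6*b^2 + 5*b - 24*m^2 + m*(-40*b - 2) + 1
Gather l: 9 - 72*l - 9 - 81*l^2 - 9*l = -81*l^2 - 81*l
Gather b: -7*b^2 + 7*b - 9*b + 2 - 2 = -7*b^2 - 2*b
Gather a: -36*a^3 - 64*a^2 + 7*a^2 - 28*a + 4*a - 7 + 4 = -36*a^3 - 57*a^2 - 24*a - 3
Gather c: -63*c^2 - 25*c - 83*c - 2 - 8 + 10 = -63*c^2 - 108*c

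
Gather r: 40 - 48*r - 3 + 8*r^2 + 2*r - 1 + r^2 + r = 9*r^2 - 45*r + 36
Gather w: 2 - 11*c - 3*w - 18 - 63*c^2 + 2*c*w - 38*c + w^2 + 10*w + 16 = -63*c^2 - 49*c + w^2 + w*(2*c + 7)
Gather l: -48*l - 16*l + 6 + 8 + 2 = 16 - 64*l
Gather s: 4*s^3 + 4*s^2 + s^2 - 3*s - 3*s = 4*s^3 + 5*s^2 - 6*s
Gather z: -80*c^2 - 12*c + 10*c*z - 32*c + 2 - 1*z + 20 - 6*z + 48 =-80*c^2 - 44*c + z*(10*c - 7) + 70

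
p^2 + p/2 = p*(p + 1/2)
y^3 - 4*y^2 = y^2*(y - 4)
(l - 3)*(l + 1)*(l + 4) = l^3 + 2*l^2 - 11*l - 12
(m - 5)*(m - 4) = m^2 - 9*m + 20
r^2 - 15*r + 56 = (r - 8)*(r - 7)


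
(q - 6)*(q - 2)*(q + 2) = q^3 - 6*q^2 - 4*q + 24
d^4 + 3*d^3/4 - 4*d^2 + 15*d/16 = d*(d - 3/2)*(d - 1/4)*(d + 5/2)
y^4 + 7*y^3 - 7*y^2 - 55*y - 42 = (y - 3)*(y + 1)*(y + 2)*(y + 7)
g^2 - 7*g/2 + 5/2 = (g - 5/2)*(g - 1)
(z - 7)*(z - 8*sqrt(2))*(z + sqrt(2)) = z^3 - 7*sqrt(2)*z^2 - 7*z^2 - 16*z + 49*sqrt(2)*z + 112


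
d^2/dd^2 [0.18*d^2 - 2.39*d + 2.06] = 0.360000000000000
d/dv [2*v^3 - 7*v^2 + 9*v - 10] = 6*v^2 - 14*v + 9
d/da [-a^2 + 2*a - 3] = 2 - 2*a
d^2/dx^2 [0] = 0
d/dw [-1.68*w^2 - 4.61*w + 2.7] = -3.36*w - 4.61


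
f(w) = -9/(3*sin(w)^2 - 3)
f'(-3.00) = 0.87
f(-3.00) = 3.06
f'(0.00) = 0.00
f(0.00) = 3.00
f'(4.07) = 22.34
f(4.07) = 8.36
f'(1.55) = 667100.62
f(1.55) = 6937.62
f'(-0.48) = -3.97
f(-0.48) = 3.81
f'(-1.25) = -181.61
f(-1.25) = 30.17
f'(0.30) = 2.03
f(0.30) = 3.29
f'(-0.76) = -10.85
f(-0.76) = 5.71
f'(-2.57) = 5.46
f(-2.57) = 4.24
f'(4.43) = 266.33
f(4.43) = 38.64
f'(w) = 54*sin(w)*cos(w)/(3*sin(w)^2 - 3)^2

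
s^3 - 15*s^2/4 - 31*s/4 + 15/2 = (s - 5)*(s - 3/4)*(s + 2)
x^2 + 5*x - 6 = (x - 1)*(x + 6)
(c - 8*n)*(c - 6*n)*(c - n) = c^3 - 15*c^2*n + 62*c*n^2 - 48*n^3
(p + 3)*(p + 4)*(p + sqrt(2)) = p^3 + sqrt(2)*p^2 + 7*p^2 + 7*sqrt(2)*p + 12*p + 12*sqrt(2)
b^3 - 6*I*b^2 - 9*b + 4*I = (b - 4*I)*(b - I)^2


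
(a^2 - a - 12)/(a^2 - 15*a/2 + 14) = 2*(a + 3)/(2*a - 7)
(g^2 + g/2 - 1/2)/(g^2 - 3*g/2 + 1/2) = (g + 1)/(g - 1)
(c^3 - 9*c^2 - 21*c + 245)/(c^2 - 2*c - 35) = c - 7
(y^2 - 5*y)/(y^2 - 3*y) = (y - 5)/(y - 3)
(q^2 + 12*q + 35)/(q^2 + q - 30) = (q^2 + 12*q + 35)/(q^2 + q - 30)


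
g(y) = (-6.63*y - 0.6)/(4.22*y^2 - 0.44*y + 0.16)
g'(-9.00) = 0.02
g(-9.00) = 0.17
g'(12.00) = 0.01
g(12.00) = -0.13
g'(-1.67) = 0.43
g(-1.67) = 0.83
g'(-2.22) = 0.26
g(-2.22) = 0.64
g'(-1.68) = 0.42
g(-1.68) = 0.82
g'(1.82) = 0.57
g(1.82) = -0.95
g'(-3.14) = 0.14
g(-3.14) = 0.47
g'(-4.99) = 0.06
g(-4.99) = 0.30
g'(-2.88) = 0.16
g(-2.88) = 0.51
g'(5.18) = 0.06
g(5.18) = -0.31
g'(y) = (0.44 - 8.44*y)*(-6.63*y - 0.6)/(4.22*y^2 - 0.44*y + 0.16)^2 - 6.63/(4.22*y^2 - 0.44*y + 0.16)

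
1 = 1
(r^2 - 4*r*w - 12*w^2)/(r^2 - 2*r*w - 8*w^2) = (r - 6*w)/(r - 4*w)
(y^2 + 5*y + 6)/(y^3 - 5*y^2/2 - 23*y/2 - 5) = 2*(y + 3)/(2*y^2 - 9*y - 5)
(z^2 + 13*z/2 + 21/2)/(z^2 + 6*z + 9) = (z + 7/2)/(z + 3)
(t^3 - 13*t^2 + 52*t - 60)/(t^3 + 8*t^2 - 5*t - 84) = (t^3 - 13*t^2 + 52*t - 60)/(t^3 + 8*t^2 - 5*t - 84)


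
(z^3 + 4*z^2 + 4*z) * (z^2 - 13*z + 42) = z^5 - 9*z^4 - 6*z^3 + 116*z^2 + 168*z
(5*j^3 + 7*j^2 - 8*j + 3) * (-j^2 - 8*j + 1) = -5*j^5 - 47*j^4 - 43*j^3 + 68*j^2 - 32*j + 3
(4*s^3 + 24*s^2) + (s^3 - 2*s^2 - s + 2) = 5*s^3 + 22*s^2 - s + 2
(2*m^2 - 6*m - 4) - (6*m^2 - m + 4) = -4*m^2 - 5*m - 8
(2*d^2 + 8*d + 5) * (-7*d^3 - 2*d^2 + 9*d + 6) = -14*d^5 - 60*d^4 - 33*d^3 + 74*d^2 + 93*d + 30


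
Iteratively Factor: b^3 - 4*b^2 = (b)*(b^2 - 4*b) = b^2*(b - 4)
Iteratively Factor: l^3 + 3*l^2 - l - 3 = (l - 1)*(l^2 + 4*l + 3) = (l - 1)*(l + 1)*(l + 3)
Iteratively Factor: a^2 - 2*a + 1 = (a - 1)*(a - 1)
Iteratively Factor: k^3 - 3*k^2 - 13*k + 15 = (k - 5)*(k^2 + 2*k - 3) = (k - 5)*(k - 1)*(k + 3)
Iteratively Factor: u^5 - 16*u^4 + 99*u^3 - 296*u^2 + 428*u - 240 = (u - 4)*(u^4 - 12*u^3 + 51*u^2 - 92*u + 60) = (u - 4)*(u - 3)*(u^3 - 9*u^2 + 24*u - 20) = (u - 4)*(u - 3)*(u - 2)*(u^2 - 7*u + 10) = (u - 5)*(u - 4)*(u - 3)*(u - 2)*(u - 2)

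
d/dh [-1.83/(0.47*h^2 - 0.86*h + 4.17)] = (1.7202*h - 1.5738)/(0.47*h^2 - 0.86*h + 4.17)^2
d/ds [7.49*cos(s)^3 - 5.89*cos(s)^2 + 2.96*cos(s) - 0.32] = (-22.47*cos(s)^2 + 11.78*cos(s) - 2.96)*sin(s)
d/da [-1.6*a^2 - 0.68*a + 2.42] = -3.2*a - 0.68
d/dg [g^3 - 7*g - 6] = 3*g^2 - 7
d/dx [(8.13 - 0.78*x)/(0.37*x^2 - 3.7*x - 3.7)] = (0.2886*x^2 - 6.0162*x + 32.967)/(0.1369*x^4 - 2.738*x^3 + 10.952*x^2 + 27.38*x + 13.69)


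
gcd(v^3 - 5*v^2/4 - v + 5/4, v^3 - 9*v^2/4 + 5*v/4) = v^2 - 9*v/4 + 5/4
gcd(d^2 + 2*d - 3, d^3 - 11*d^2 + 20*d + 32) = 1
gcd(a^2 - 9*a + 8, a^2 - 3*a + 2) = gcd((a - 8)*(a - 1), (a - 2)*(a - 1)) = a - 1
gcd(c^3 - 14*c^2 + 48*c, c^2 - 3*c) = c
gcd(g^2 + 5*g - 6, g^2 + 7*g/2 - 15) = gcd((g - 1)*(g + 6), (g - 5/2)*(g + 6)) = g + 6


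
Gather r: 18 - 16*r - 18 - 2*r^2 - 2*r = -2*r^2 - 18*r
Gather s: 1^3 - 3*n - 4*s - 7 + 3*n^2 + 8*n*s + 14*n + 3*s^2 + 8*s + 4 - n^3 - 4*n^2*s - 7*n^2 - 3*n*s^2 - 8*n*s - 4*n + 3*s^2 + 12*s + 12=-n^3 - 4*n^2 + 7*n + s^2*(6 - 3*n) + s*(16 - 4*n^2) + 10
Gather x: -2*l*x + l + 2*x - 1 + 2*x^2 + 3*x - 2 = l + 2*x^2 + x*(5 - 2*l) - 3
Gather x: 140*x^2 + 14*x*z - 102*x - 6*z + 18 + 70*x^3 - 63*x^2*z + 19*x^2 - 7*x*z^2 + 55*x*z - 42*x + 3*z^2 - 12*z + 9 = 70*x^3 + x^2*(159 - 63*z) + x*(-7*z^2 + 69*z - 144) + 3*z^2 - 18*z + 27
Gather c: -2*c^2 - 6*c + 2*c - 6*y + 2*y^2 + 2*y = -2*c^2 - 4*c + 2*y^2 - 4*y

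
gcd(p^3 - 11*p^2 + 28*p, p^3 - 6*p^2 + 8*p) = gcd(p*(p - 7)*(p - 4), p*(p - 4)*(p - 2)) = p^2 - 4*p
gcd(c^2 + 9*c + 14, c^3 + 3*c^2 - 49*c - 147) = c + 7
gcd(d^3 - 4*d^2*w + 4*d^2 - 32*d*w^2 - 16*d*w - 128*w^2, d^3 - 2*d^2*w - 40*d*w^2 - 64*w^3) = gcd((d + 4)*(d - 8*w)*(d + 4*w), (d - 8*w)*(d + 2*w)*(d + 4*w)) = -d^2 + 4*d*w + 32*w^2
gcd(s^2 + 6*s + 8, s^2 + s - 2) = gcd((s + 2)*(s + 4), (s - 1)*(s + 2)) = s + 2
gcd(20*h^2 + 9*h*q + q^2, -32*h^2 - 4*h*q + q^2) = 4*h + q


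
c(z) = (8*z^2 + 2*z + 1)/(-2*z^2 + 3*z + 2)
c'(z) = (4*z - 3)*(8*z^2 + 2*z + 1)/(-2*z^2 + 3*z + 2)^2 + (16*z + 2)/(-2*z^2 + 3*z + 2)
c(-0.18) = 0.64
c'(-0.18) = -2.35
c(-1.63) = -2.32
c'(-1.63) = 0.25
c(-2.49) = -2.55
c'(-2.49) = 0.27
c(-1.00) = -2.33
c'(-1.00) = -0.78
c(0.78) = 2.38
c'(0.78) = 4.73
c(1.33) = 7.26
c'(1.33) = 16.37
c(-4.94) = -3.02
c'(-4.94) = 0.13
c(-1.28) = -2.26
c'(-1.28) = 0.03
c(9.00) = -5.02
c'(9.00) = 0.15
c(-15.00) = -3.59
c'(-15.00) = 0.02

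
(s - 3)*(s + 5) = s^2 + 2*s - 15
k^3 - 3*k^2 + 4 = (k - 2)^2*(k + 1)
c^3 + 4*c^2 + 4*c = c*(c + 2)^2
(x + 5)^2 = x^2 + 10*x + 25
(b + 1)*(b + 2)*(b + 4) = b^3 + 7*b^2 + 14*b + 8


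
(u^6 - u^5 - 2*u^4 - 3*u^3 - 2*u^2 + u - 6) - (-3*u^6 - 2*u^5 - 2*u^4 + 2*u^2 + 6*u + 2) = 4*u^6 + u^5 - 3*u^3 - 4*u^2 - 5*u - 8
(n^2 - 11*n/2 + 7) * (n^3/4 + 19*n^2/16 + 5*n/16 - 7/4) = n^5/4 - 3*n^4/16 - 143*n^3/32 + 155*n^2/32 + 189*n/16 - 49/4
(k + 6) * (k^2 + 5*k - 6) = k^3 + 11*k^2 + 24*k - 36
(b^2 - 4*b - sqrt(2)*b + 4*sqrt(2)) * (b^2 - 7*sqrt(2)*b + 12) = b^4 - 8*sqrt(2)*b^3 - 4*b^3 + 26*b^2 + 32*sqrt(2)*b^2 - 104*b - 12*sqrt(2)*b + 48*sqrt(2)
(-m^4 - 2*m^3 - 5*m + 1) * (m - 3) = -m^5 + m^4 + 6*m^3 - 5*m^2 + 16*m - 3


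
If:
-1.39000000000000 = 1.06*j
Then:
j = -1.31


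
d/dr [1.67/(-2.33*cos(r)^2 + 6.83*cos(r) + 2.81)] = (11.4061 - 7.7822*cos(r))*sin(r)/(-2.33*cos(r)^2 + 6.83*cos(r) + 2.81)^2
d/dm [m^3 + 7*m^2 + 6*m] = 3*m^2 + 14*m + 6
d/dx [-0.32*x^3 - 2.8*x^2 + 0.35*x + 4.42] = -0.96*x^2 - 5.6*x + 0.35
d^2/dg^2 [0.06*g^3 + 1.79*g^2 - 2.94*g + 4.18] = 0.36*g + 3.58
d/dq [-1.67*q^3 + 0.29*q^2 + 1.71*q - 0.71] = -5.01*q^2 + 0.58*q + 1.71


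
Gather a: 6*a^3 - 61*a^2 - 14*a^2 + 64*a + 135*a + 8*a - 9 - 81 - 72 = 6*a^3 - 75*a^2 + 207*a - 162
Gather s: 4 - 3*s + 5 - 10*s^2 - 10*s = -10*s^2 - 13*s + 9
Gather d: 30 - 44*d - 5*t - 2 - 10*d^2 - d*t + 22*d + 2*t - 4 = -10*d^2 + d*(-t - 22) - 3*t + 24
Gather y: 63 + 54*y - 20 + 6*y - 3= 60*y + 40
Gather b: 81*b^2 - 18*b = 81*b^2 - 18*b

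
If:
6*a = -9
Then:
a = -3/2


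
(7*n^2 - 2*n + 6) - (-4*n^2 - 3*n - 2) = 11*n^2 + n + 8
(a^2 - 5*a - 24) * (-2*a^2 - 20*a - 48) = -2*a^4 - 10*a^3 + 100*a^2 + 720*a + 1152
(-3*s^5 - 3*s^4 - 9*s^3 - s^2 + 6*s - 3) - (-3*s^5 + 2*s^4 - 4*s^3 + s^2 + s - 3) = -5*s^4 - 5*s^3 - 2*s^2 + 5*s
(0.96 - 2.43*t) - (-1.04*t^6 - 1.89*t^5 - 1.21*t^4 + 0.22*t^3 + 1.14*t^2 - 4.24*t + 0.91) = 1.04*t^6 + 1.89*t^5 + 1.21*t^4 - 0.22*t^3 - 1.14*t^2 + 1.81*t + 0.0499999999999999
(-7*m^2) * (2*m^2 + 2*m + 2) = -14*m^4 - 14*m^3 - 14*m^2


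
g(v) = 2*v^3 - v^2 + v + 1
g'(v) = 6*v^2 - 2*v + 1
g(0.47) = 1.46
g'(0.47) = 1.39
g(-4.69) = -232.01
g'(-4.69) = 142.36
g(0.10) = 1.09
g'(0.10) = 0.86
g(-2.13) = -24.99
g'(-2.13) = 32.48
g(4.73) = 195.00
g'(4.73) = 125.78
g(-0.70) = -0.88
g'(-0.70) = 5.34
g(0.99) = 2.95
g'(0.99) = 4.90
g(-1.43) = -8.32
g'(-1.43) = 16.13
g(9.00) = 1387.00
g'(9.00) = 469.00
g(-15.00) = -6989.00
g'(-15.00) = 1381.00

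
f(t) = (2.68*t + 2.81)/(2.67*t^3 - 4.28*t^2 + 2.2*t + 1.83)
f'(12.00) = -0.00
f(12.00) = 0.01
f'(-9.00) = 0.00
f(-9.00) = 0.01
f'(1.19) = -1.49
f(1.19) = 2.08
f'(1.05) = -0.75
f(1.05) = 2.24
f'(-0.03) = -0.65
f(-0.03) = 1.55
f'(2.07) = -0.91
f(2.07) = 0.71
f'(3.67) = -0.11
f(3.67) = 0.15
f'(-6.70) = 0.00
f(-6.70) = 0.02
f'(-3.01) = 0.02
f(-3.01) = 0.05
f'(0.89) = 0.25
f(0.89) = 2.28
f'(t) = (2.68*t + 2.81)*(-8.01*t^2 + 8.56*t - 2.2)/(2.67*t^3 - 4.28*t^2 + 2.2*t + 1.83)^2 + 2.68/(2.67*t^3 - 4.28*t^2 + 2.2*t + 1.83) = (-14.3112*t^3 - 11.0377*t^2 + 24.0536*t - 1.2776)/(7.1289*t^6 - 22.8552*t^5 + 30.0664*t^4 - 9.0598*t^3 - 10.8248*t^2 + 8.052*t + 3.3489)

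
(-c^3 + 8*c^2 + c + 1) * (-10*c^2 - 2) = 10*c^5 - 80*c^4 - 8*c^3 - 26*c^2 - 2*c - 2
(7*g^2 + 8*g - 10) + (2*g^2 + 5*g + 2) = 9*g^2 + 13*g - 8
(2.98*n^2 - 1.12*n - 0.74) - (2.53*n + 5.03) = 2.98*n^2 - 3.65*n - 5.77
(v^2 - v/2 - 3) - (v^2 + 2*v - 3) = -5*v/2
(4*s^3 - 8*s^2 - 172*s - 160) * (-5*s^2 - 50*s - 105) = -20*s^5 - 160*s^4 + 840*s^3 + 10240*s^2 + 26060*s + 16800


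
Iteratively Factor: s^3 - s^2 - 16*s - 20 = (s + 2)*(s^2 - 3*s - 10) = (s - 5)*(s + 2)*(s + 2)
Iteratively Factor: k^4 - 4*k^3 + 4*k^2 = (k - 2)*(k^3 - 2*k^2) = (k - 2)^2*(k^2) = k*(k - 2)^2*(k)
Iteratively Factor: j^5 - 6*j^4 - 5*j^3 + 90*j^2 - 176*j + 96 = (j - 4)*(j^4 - 2*j^3 - 13*j^2 + 38*j - 24) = (j - 4)*(j - 2)*(j^3 - 13*j + 12) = (j - 4)*(j - 3)*(j - 2)*(j^2 + 3*j - 4) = (j - 4)*(j - 3)*(j - 2)*(j - 1)*(j + 4)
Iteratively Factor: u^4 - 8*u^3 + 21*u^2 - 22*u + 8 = (u - 1)*(u^3 - 7*u^2 + 14*u - 8) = (u - 2)*(u - 1)*(u^2 - 5*u + 4) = (u - 4)*(u - 2)*(u - 1)*(u - 1)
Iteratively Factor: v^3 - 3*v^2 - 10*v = (v)*(v^2 - 3*v - 10) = v*(v - 5)*(v + 2)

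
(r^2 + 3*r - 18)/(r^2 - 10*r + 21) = (r + 6)/(r - 7)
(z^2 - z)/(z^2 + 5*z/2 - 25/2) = 2*z*(z - 1)/(2*z^2 + 5*z - 25)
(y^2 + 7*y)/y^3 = (y + 7)/y^2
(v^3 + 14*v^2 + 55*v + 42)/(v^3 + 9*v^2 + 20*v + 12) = (v + 7)/(v + 2)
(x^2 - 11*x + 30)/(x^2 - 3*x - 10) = (x - 6)/(x + 2)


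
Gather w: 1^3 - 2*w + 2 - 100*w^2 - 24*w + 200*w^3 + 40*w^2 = 200*w^3 - 60*w^2 - 26*w + 3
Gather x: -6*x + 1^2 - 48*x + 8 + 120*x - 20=66*x - 11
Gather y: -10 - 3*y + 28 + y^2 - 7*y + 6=y^2 - 10*y + 24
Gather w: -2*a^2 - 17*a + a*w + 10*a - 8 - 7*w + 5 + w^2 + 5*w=-2*a^2 - 7*a + w^2 + w*(a - 2) - 3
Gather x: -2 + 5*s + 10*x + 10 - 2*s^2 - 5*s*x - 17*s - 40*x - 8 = -2*s^2 - 12*s + x*(-5*s - 30)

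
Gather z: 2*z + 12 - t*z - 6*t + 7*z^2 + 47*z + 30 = -6*t + 7*z^2 + z*(49 - t) + 42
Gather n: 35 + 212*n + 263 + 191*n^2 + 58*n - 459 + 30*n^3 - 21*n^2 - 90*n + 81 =30*n^3 + 170*n^2 + 180*n - 80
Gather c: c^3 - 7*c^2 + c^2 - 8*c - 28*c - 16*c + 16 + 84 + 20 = c^3 - 6*c^2 - 52*c + 120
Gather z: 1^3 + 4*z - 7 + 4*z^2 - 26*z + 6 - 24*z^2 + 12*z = -20*z^2 - 10*z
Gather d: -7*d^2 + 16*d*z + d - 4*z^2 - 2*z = -7*d^2 + d*(16*z + 1) - 4*z^2 - 2*z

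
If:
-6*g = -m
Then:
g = m/6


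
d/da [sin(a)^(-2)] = -2*cos(a)/sin(a)^3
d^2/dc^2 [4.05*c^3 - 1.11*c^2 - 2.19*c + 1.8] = 24.3*c - 2.22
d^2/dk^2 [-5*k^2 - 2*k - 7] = -10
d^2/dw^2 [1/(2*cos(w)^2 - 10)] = (-2*sin(w)^4 + 11*sin(w)^2 - 4)/(cos(w)^2 - 5)^3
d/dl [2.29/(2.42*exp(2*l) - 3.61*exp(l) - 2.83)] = (8.2669 - 11.0836*exp(l))*exp(l)/(-2.42*exp(2*l) + 3.61*exp(l) + 2.83)^2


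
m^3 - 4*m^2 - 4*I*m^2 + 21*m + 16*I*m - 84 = (m - 4)*(m - 7*I)*(m + 3*I)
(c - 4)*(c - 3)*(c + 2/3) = c^3 - 19*c^2/3 + 22*c/3 + 8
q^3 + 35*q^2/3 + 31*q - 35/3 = (q - 1/3)*(q + 5)*(q + 7)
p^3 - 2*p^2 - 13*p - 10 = (p - 5)*(p + 1)*(p + 2)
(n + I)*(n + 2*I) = n^2 + 3*I*n - 2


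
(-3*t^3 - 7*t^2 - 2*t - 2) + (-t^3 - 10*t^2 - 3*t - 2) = -4*t^3 - 17*t^2 - 5*t - 4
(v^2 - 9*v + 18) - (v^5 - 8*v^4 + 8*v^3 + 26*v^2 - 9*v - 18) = -v^5 + 8*v^4 - 8*v^3 - 25*v^2 + 36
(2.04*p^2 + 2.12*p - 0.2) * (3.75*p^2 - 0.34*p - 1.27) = 7.65*p^4 + 7.2564*p^3 - 4.0616*p^2 - 2.6244*p + 0.254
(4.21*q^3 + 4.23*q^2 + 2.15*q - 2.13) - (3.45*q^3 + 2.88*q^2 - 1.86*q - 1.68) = 0.76*q^3 + 1.35*q^2 + 4.01*q - 0.45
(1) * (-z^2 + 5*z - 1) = -z^2 + 5*z - 1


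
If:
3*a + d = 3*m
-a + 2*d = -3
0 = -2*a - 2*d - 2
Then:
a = 1/3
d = -4/3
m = -1/9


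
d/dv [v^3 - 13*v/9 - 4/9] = 3*v^2 - 13/9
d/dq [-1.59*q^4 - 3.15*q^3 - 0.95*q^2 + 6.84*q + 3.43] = -6.36*q^3 - 9.45*q^2 - 1.9*q + 6.84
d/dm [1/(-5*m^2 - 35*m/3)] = 3*(6*m + 7)/(5*m^2*(3*m + 7)^2)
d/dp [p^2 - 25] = 2*p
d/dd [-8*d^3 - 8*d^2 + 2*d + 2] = -24*d^2 - 16*d + 2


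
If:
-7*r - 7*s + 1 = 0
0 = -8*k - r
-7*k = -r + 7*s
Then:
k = -1/71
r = 8/71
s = 15/497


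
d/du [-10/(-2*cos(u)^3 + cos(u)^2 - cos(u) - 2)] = 10*(6*cos(u)^2 - 2*cos(u) + 1)*sin(u)/(2*cos(u)^3 - cos(u)^2 + cos(u) + 2)^2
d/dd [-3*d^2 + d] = 1 - 6*d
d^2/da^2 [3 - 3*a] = 0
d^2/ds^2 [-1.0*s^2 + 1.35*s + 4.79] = -2.00000000000000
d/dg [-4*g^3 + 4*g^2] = 4*g*(2 - 3*g)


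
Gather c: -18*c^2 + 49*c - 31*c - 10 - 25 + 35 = -18*c^2 + 18*c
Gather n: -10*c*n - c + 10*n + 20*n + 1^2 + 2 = -c + n*(30 - 10*c) + 3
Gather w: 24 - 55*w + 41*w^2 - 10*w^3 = -10*w^3 + 41*w^2 - 55*w + 24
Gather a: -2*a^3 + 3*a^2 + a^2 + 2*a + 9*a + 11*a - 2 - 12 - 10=-2*a^3 + 4*a^2 + 22*a - 24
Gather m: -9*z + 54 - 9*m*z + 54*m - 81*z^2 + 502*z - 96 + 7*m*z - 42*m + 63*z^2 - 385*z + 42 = m*(12 - 2*z) - 18*z^2 + 108*z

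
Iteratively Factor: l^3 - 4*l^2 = (l - 4)*(l^2) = l*(l - 4)*(l)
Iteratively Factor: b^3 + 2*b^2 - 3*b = (b)*(b^2 + 2*b - 3) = b*(b + 3)*(b - 1)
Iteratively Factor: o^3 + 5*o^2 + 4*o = (o + 1)*(o^2 + 4*o) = (o + 1)*(o + 4)*(o)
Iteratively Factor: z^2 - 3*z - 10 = (z - 5)*(z + 2)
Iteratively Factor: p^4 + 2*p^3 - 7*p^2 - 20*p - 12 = (p + 2)*(p^3 - 7*p - 6) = (p - 3)*(p + 2)*(p^2 + 3*p + 2) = (p - 3)*(p + 1)*(p + 2)*(p + 2)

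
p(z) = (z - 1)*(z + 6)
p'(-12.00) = -19.00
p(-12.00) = 78.00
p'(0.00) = 5.00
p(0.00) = -6.00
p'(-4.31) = -3.62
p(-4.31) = -8.97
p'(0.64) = 6.28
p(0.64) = -2.39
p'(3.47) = 11.94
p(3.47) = 23.39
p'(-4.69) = -4.38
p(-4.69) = -7.45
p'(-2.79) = -0.58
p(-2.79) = -12.17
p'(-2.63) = -0.26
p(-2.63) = -12.23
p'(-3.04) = -1.08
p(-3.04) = -11.96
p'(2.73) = 10.46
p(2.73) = 15.10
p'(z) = 2*z + 5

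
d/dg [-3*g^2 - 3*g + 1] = -6*g - 3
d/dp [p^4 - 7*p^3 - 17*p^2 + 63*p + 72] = 4*p^3 - 21*p^2 - 34*p + 63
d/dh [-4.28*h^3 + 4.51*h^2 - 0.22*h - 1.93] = -12.84*h^2 + 9.02*h - 0.22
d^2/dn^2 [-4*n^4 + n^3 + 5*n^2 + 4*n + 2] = -48*n^2 + 6*n + 10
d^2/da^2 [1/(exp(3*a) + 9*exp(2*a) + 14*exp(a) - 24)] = (2*(3*exp(2*a) + 18*exp(a) + 14)^2*exp(a) - (9*exp(2*a) + 36*exp(a) + 14)*(exp(3*a) + 9*exp(2*a) + 14*exp(a) - 24))*exp(a)/(exp(3*a) + 9*exp(2*a) + 14*exp(a) - 24)^3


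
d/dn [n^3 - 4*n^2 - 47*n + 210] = 3*n^2 - 8*n - 47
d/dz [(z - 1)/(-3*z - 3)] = -2/(3*(z + 1)^2)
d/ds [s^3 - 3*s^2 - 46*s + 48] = 3*s^2 - 6*s - 46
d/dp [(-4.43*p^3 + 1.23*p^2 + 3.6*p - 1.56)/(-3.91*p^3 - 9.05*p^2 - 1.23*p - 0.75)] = (44.9008*p^4 + 39.0498*p^3 + 22.7358*p^2 - 30.081*p - 4.6188)/(15.2881*p^6 + 70.771*p^5 + 91.5211*p^4 + 28.128*p^3 + 15.0879*p^2 + 1.845*p + 0.5625)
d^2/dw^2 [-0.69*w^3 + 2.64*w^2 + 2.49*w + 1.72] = 5.28 - 4.14*w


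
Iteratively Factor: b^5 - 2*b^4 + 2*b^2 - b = (b + 1)*(b^4 - 3*b^3 + 3*b^2 - b) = b*(b + 1)*(b^3 - 3*b^2 + 3*b - 1) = b*(b - 1)*(b + 1)*(b^2 - 2*b + 1) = b*(b - 1)^2*(b + 1)*(b - 1)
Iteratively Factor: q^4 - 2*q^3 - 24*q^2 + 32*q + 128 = (q + 2)*(q^3 - 4*q^2 - 16*q + 64) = (q + 2)*(q + 4)*(q^2 - 8*q + 16) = (q - 4)*(q + 2)*(q + 4)*(q - 4)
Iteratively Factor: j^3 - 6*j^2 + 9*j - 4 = (j - 4)*(j^2 - 2*j + 1) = (j - 4)*(j - 1)*(j - 1)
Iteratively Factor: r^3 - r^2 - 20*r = (r - 5)*(r^2 + 4*r) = (r - 5)*(r + 4)*(r)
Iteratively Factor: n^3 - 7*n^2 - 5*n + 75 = (n + 3)*(n^2 - 10*n + 25) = (n - 5)*(n + 3)*(n - 5)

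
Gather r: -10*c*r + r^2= -10*c*r + r^2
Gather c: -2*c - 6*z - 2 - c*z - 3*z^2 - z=c*(-z - 2) - 3*z^2 - 7*z - 2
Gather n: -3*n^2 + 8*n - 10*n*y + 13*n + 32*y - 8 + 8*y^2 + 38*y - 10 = -3*n^2 + n*(21 - 10*y) + 8*y^2 + 70*y - 18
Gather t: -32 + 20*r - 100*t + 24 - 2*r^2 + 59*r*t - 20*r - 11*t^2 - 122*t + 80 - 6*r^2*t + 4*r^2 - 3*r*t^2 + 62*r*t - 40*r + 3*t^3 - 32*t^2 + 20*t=2*r^2 - 40*r + 3*t^3 + t^2*(-3*r - 43) + t*(-6*r^2 + 121*r - 202) + 72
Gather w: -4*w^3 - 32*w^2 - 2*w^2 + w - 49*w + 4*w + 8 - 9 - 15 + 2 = -4*w^3 - 34*w^2 - 44*w - 14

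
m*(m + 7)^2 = m^3 + 14*m^2 + 49*m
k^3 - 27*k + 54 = (k - 3)^2*(k + 6)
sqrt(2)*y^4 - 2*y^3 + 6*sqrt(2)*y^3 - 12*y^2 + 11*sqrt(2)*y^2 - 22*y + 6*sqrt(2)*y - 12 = (y + 2)*(y + 3)*(y - sqrt(2))*(sqrt(2)*y + sqrt(2))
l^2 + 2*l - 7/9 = (l - 1/3)*(l + 7/3)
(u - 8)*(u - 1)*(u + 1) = u^3 - 8*u^2 - u + 8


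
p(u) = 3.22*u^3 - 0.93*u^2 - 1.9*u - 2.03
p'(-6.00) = 357.02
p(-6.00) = -719.63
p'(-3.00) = 90.62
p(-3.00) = -91.64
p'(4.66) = 199.21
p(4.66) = 294.77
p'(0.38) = -1.21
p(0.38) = -2.71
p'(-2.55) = 65.66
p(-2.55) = -56.62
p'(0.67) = 1.19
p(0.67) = -2.75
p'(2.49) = 53.36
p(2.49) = 37.18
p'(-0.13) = -1.49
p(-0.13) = -1.81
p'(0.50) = -0.42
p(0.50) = -2.81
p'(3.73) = 125.56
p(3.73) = 145.05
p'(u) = 9.66*u^2 - 1.86*u - 1.9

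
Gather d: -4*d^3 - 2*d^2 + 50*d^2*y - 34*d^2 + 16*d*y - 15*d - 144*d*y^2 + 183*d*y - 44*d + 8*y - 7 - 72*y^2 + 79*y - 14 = -4*d^3 + d^2*(50*y - 36) + d*(-144*y^2 + 199*y - 59) - 72*y^2 + 87*y - 21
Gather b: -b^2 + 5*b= -b^2 + 5*b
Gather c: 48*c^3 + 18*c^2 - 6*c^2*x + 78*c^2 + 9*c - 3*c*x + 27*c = 48*c^3 + c^2*(96 - 6*x) + c*(36 - 3*x)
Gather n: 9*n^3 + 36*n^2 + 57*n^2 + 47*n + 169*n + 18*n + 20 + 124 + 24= 9*n^3 + 93*n^2 + 234*n + 168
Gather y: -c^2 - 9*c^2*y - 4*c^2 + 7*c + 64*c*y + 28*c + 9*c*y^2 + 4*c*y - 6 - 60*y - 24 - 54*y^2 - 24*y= -5*c^2 + 35*c + y^2*(9*c - 54) + y*(-9*c^2 + 68*c - 84) - 30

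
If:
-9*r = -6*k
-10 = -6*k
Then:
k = 5/3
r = 10/9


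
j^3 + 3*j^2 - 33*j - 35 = (j - 5)*(j + 1)*(j + 7)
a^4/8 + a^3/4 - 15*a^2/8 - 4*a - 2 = (a/4 + 1)*(a/2 + 1/2)*(a - 4)*(a + 1)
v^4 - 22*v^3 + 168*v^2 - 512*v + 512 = (v - 8)^2*(v - 4)*(v - 2)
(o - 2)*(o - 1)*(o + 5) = o^3 + 2*o^2 - 13*o + 10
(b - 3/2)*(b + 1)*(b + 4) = b^3 + 7*b^2/2 - 7*b/2 - 6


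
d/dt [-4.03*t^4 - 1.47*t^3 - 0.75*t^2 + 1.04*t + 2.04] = -16.12*t^3 - 4.41*t^2 - 1.5*t + 1.04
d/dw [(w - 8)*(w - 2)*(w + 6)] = 3*w^2 - 8*w - 44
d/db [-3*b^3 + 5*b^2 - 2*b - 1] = -9*b^2 + 10*b - 2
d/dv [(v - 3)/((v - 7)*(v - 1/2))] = 4*(-v^2 + 6*v - 19)/(4*v^4 - 60*v^3 + 253*v^2 - 210*v + 49)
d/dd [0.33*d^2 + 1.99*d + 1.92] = 0.66*d + 1.99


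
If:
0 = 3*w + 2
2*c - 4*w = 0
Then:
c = -4/3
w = -2/3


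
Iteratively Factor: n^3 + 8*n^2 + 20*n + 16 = (n + 4)*(n^2 + 4*n + 4) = (n + 2)*(n + 4)*(n + 2)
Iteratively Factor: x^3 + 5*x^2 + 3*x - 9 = (x + 3)*(x^2 + 2*x - 3) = (x - 1)*(x + 3)*(x + 3)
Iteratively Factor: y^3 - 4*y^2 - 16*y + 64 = (y - 4)*(y^2 - 16) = (y - 4)^2*(y + 4)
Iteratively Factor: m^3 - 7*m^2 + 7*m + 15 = (m + 1)*(m^2 - 8*m + 15) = (m - 3)*(m + 1)*(m - 5)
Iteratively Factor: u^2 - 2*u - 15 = (u + 3)*(u - 5)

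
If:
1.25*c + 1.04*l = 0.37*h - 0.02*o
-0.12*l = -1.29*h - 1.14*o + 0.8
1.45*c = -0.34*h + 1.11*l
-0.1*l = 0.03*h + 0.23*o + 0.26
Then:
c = 0.06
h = 2.24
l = 0.76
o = -1.75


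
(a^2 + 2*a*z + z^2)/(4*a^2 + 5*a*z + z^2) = (a + z)/(4*a + z)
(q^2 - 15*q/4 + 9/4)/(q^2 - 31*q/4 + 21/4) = (q - 3)/(q - 7)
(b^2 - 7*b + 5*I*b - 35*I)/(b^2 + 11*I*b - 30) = (b - 7)/(b + 6*I)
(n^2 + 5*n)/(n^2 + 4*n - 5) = n/(n - 1)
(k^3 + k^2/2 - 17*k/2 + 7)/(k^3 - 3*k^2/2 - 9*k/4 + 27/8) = 4*(2*k^3 + k^2 - 17*k + 14)/(8*k^3 - 12*k^2 - 18*k + 27)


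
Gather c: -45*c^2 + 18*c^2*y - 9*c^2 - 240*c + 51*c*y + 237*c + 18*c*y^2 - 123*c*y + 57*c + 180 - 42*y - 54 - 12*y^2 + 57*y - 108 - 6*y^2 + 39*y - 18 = c^2*(18*y - 54) + c*(18*y^2 - 72*y + 54) - 18*y^2 + 54*y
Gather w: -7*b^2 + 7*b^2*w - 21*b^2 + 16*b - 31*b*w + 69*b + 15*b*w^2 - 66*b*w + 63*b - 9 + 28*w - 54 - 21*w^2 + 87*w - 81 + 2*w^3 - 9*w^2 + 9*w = -28*b^2 + 148*b + 2*w^3 + w^2*(15*b - 30) + w*(7*b^2 - 97*b + 124) - 144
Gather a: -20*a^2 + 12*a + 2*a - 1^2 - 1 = -20*a^2 + 14*a - 2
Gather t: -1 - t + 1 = -t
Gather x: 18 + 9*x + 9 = 9*x + 27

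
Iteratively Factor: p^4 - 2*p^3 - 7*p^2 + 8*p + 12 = (p + 1)*(p^3 - 3*p^2 - 4*p + 12) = (p - 2)*(p + 1)*(p^2 - p - 6) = (p - 2)*(p + 1)*(p + 2)*(p - 3)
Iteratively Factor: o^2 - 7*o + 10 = (o - 5)*(o - 2)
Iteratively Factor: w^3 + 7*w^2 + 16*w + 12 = (w + 2)*(w^2 + 5*w + 6) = (w + 2)*(w + 3)*(w + 2)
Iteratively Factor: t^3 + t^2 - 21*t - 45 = (t - 5)*(t^2 + 6*t + 9) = (t - 5)*(t + 3)*(t + 3)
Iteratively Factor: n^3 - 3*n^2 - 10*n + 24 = (n - 4)*(n^2 + n - 6) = (n - 4)*(n + 3)*(n - 2)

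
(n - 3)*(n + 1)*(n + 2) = n^3 - 7*n - 6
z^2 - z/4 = z*(z - 1/4)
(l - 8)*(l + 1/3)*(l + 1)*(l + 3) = l^4 - 11*l^3/3 - 91*l^2/3 - 101*l/3 - 8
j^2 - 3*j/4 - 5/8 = (j - 5/4)*(j + 1/2)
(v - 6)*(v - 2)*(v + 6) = v^3 - 2*v^2 - 36*v + 72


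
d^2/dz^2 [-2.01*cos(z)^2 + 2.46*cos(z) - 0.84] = -2.46*cos(z) + 4.02*cos(2*z)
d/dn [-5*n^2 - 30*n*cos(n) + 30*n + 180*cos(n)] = 30*n*sin(n) - 10*n - 180*sin(n) - 30*cos(n) + 30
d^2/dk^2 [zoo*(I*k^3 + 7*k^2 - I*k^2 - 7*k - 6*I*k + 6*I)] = nan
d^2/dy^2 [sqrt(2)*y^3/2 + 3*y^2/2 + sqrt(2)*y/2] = 3*sqrt(2)*y + 3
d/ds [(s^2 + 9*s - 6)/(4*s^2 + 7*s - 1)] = (-29*s^2 + 46*s + 33)/(16*s^4 + 56*s^3 + 41*s^2 - 14*s + 1)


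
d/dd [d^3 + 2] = 3*d^2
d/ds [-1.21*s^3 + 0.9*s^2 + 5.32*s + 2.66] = -3.63*s^2 + 1.8*s + 5.32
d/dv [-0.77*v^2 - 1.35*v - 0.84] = -1.54*v - 1.35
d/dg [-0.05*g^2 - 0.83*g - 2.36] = -0.1*g - 0.83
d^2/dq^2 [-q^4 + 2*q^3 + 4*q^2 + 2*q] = -12*q^2 + 12*q + 8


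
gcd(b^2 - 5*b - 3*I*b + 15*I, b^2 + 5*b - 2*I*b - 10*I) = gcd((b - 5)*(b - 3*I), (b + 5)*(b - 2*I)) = 1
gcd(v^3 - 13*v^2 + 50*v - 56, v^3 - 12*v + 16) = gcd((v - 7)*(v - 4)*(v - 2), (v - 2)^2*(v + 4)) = v - 2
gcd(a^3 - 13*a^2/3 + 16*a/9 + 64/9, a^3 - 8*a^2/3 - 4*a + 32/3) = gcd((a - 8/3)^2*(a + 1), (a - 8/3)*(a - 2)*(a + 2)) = a - 8/3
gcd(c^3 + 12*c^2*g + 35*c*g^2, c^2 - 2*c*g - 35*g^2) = c + 5*g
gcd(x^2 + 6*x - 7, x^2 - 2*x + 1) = x - 1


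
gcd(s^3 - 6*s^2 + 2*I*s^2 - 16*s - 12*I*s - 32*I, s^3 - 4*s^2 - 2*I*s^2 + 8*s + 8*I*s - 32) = s + 2*I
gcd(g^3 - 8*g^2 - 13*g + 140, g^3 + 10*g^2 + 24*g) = g + 4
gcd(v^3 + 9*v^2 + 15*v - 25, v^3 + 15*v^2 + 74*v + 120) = v + 5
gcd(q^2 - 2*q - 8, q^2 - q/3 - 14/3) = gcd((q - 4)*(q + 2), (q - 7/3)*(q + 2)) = q + 2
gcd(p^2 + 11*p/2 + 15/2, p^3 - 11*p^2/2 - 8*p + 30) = p + 5/2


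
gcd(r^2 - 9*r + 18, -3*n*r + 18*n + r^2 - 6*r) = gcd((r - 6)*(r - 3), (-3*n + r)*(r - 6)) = r - 6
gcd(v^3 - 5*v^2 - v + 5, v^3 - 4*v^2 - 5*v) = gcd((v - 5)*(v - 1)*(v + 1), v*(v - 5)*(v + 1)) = v^2 - 4*v - 5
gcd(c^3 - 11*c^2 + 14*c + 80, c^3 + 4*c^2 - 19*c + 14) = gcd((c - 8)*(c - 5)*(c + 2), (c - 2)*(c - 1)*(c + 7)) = 1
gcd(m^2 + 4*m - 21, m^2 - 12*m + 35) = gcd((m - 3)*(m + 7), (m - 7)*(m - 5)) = 1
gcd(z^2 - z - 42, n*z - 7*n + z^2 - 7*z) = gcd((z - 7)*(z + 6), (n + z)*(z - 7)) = z - 7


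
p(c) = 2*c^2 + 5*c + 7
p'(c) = 4*c + 5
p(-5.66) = 42.77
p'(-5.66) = -17.64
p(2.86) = 37.66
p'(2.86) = 16.44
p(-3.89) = 17.81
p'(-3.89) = -10.56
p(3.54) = 49.76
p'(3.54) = 19.16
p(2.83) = 37.17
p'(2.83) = 16.32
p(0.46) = 9.72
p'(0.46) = 6.84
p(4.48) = 69.54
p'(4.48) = 22.92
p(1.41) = 18.03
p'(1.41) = 10.64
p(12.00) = 355.00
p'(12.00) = 53.00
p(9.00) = 214.00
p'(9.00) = 41.00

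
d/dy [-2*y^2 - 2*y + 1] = -4*y - 2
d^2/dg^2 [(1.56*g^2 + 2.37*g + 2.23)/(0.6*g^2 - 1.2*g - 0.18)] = (3.9528*g^3 + 5.82768*g^2 - 8.09784*g + 5.981328)/(0.216*g^6 - 1.296*g^5 + 2.3976*g^4 - 0.9504*g^3 - 0.71928*g^2 - 0.11664*g - 0.005832)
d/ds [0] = 0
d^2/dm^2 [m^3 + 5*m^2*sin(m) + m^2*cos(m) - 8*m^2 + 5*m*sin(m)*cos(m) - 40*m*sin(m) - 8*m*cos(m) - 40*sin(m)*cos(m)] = -5*m^2*sin(m) - m^2*cos(m) + 36*m*sin(m) - 10*m*sin(2*m) + 28*m*cos(m) + 6*m + 26*sin(m) + 80*sin(2*m) - 78*cos(m) + 10*cos(2*m) - 16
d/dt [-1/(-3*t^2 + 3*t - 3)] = (1 - 2*t)/(3*(t^2 - t + 1)^2)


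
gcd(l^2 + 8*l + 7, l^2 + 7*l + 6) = l + 1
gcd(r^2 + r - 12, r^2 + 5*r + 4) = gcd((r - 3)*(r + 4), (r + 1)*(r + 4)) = r + 4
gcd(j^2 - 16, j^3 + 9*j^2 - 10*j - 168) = j - 4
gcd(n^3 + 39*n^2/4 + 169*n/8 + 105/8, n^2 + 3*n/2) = n + 3/2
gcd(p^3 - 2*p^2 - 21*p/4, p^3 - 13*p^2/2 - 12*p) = p^2 + 3*p/2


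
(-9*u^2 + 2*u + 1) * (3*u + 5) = -27*u^3 - 39*u^2 + 13*u + 5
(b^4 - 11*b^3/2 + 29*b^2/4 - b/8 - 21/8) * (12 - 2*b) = -2*b^5 + 23*b^4 - 161*b^3/2 + 349*b^2/4 + 15*b/4 - 63/2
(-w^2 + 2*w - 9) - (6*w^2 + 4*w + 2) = -7*w^2 - 2*w - 11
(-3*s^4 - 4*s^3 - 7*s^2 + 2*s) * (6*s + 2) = -18*s^5 - 30*s^4 - 50*s^3 - 2*s^2 + 4*s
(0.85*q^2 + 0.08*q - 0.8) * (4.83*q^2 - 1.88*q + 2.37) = 4.1055*q^4 - 1.2116*q^3 - 1.9999*q^2 + 1.6936*q - 1.896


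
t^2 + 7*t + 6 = (t + 1)*(t + 6)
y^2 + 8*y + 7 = (y + 1)*(y + 7)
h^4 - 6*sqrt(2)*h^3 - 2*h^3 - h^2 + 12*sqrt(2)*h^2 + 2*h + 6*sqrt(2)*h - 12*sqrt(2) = (h - 2)*(h - 1)*(h + 1)*(h - 6*sqrt(2))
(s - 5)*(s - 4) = s^2 - 9*s + 20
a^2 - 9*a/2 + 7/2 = (a - 7/2)*(a - 1)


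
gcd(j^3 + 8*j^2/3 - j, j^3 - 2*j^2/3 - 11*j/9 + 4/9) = j - 1/3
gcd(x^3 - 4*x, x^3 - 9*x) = x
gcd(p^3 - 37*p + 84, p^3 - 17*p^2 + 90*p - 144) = p - 3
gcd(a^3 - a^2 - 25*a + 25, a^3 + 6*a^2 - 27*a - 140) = a - 5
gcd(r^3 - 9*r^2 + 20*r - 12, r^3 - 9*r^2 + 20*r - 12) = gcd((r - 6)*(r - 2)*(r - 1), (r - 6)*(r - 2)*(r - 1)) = r^3 - 9*r^2 + 20*r - 12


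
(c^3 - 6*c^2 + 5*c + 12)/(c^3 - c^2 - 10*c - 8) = (c - 3)/(c + 2)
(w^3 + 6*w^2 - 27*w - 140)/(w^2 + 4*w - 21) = (w^2 - w - 20)/(w - 3)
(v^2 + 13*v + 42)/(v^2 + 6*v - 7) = (v + 6)/(v - 1)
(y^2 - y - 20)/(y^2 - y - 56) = (-y^2 + y + 20)/(-y^2 + y + 56)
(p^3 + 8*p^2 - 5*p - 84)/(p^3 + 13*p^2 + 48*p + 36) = (p^3 + 8*p^2 - 5*p - 84)/(p^3 + 13*p^2 + 48*p + 36)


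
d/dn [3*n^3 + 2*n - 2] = 9*n^2 + 2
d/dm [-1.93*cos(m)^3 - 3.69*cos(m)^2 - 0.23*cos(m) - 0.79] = (5.79*cos(m)^2 + 7.38*cos(m) + 0.23)*sin(m)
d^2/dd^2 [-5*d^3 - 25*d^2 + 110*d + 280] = -30*d - 50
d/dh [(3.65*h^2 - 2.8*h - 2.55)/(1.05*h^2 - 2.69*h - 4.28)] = (-6.8785*h^2 - 25.889*h + 5.1245)/(1.1025*h^4 - 5.649*h^3 - 1.7519*h^2 + 23.0264*h + 18.3184)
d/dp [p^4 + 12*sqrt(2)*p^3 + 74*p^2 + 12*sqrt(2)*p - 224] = 4*p^3 + 36*sqrt(2)*p^2 + 148*p + 12*sqrt(2)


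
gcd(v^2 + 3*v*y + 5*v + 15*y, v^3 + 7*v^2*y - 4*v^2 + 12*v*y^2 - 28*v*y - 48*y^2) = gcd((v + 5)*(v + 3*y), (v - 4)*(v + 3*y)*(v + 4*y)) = v + 3*y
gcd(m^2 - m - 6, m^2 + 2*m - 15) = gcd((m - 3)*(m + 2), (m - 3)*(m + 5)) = m - 3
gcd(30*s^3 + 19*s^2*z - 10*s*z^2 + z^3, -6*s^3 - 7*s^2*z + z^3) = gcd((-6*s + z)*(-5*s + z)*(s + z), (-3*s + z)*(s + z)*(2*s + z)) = s + z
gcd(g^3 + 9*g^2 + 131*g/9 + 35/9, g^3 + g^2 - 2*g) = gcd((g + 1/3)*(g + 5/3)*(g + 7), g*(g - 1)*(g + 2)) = 1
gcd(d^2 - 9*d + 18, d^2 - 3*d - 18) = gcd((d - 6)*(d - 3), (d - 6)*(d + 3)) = d - 6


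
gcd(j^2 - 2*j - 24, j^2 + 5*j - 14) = 1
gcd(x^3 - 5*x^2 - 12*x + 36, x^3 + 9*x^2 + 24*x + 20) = 1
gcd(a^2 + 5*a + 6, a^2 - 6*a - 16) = a + 2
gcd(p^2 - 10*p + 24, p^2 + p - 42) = p - 6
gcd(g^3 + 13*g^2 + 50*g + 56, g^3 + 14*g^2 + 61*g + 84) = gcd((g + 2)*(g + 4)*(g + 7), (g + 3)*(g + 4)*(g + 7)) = g^2 + 11*g + 28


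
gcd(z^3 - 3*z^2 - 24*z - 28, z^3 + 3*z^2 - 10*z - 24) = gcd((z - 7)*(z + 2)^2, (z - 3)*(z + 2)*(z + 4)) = z + 2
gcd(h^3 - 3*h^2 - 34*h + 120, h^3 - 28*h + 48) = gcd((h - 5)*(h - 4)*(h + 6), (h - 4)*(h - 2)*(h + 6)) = h^2 + 2*h - 24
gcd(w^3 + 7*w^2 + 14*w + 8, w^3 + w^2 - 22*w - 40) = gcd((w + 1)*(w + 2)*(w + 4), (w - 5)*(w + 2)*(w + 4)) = w^2 + 6*w + 8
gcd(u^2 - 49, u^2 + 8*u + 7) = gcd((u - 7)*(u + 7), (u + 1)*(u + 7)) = u + 7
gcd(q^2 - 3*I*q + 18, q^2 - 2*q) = 1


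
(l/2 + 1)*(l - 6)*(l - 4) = l^3/2 - 4*l^2 + 2*l + 24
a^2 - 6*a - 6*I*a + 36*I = (a - 6)*(a - 6*I)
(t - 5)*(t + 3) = t^2 - 2*t - 15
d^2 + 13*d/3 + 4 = (d + 4/3)*(d + 3)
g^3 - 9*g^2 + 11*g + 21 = (g - 7)*(g - 3)*(g + 1)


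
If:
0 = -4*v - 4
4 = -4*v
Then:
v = -1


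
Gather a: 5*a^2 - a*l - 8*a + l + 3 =5*a^2 + a*(-l - 8) + l + 3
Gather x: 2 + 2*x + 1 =2*x + 3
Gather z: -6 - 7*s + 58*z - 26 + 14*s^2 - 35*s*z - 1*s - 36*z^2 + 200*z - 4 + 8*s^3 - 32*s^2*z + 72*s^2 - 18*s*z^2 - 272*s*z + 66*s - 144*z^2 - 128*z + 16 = 8*s^3 + 86*s^2 + 58*s + z^2*(-18*s - 180) + z*(-32*s^2 - 307*s + 130) - 20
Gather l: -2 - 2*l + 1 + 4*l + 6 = 2*l + 5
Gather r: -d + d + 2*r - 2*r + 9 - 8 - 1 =0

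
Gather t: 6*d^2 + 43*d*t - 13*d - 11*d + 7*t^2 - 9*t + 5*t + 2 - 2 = 6*d^2 - 24*d + 7*t^2 + t*(43*d - 4)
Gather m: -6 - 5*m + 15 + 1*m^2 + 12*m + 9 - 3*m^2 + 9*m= -2*m^2 + 16*m + 18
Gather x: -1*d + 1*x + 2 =-d + x + 2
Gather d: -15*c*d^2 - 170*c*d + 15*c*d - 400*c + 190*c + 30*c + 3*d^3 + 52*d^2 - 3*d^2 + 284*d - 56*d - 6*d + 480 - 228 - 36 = -180*c + 3*d^3 + d^2*(49 - 15*c) + d*(222 - 155*c) + 216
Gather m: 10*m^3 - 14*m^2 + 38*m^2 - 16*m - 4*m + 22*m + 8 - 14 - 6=10*m^3 + 24*m^2 + 2*m - 12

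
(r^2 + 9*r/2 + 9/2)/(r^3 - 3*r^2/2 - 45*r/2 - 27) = 1/(r - 6)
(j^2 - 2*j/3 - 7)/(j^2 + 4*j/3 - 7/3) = (j - 3)/(j - 1)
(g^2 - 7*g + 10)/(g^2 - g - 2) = (g - 5)/(g + 1)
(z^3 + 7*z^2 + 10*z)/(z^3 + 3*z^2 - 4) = z*(z + 5)/(z^2 + z - 2)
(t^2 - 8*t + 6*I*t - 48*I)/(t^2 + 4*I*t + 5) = (t^2 + t*(-8 + 6*I) - 48*I)/(t^2 + 4*I*t + 5)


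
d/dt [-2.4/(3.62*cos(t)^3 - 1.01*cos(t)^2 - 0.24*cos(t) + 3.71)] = (-26.064*cos(t)^2 + 4.848*cos(t) + 0.576)*sin(t)/(3.62*cos(t)^3 - 1.01*cos(t)^2 - 0.24*cos(t) + 3.71)^2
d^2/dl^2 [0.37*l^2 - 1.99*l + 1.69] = 0.740000000000000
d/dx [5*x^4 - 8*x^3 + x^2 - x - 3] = 20*x^3 - 24*x^2 + 2*x - 1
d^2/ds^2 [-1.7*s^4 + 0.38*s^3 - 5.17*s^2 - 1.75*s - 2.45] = -20.4*s^2 + 2.28*s - 10.34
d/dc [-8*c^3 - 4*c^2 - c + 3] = -24*c^2 - 8*c - 1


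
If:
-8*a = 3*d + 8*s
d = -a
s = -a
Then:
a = 0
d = 0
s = 0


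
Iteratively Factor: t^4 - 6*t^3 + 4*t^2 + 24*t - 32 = (t + 2)*(t^3 - 8*t^2 + 20*t - 16) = (t - 4)*(t + 2)*(t^2 - 4*t + 4) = (t - 4)*(t - 2)*(t + 2)*(t - 2)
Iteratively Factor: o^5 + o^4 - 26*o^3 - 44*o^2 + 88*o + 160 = (o + 2)*(o^4 - o^3 - 24*o^2 + 4*o + 80) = (o - 5)*(o + 2)*(o^3 + 4*o^2 - 4*o - 16) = (o - 5)*(o + 2)*(o + 4)*(o^2 - 4) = (o - 5)*(o - 2)*(o + 2)*(o + 4)*(o + 2)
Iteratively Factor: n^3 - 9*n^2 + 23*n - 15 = (n - 1)*(n^2 - 8*n + 15) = (n - 3)*(n - 1)*(n - 5)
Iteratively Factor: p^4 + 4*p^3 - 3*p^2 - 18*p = (p)*(p^3 + 4*p^2 - 3*p - 18) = p*(p + 3)*(p^2 + p - 6) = p*(p + 3)^2*(p - 2)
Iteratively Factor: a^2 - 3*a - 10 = (a - 5)*(a + 2)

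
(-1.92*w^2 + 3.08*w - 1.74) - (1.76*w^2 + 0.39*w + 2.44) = -3.68*w^2 + 2.69*w - 4.18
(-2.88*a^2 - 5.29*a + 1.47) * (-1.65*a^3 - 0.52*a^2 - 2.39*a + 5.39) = 4.752*a^5 + 10.2261*a^4 + 7.2085*a^3 - 3.6445*a^2 - 32.0264*a + 7.9233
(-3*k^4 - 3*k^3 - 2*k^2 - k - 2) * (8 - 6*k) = 18*k^5 - 6*k^4 - 12*k^3 - 10*k^2 + 4*k - 16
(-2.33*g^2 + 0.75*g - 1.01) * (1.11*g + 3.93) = -2.5863*g^3 - 8.3244*g^2 + 1.8264*g - 3.9693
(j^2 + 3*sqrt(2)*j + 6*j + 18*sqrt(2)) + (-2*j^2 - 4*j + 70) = -j^2 + 2*j + 3*sqrt(2)*j + 18*sqrt(2) + 70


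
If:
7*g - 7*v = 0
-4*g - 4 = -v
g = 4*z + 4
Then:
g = -4/3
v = -4/3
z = -4/3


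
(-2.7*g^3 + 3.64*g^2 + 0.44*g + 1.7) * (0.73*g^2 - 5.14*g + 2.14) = -1.971*g^5 + 16.5352*g^4 - 24.1664*g^3 + 6.769*g^2 - 7.7964*g + 3.638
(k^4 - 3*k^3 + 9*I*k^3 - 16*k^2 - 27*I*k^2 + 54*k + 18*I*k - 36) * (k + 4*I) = k^5 - 3*k^4 + 13*I*k^4 - 52*k^3 - 39*I*k^3 + 162*k^2 - 46*I*k^2 - 108*k + 216*I*k - 144*I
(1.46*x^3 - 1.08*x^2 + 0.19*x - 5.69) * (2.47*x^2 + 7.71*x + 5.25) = 3.6062*x^5 + 8.589*x^4 - 0.192500000000001*x^3 - 18.2594*x^2 - 42.8724*x - 29.8725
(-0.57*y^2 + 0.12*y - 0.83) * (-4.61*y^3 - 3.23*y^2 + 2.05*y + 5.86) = 2.6277*y^5 + 1.2879*y^4 + 2.2702*y^3 - 0.4133*y^2 - 0.9983*y - 4.8638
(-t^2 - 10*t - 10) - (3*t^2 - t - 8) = -4*t^2 - 9*t - 2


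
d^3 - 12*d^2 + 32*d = d*(d - 8)*(d - 4)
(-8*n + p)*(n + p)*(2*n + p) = -16*n^3 - 22*n^2*p - 5*n*p^2 + p^3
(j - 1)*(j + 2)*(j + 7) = j^3 + 8*j^2 + 5*j - 14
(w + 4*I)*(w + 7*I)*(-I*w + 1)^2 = -w^4 - 13*I*w^3 + 51*w^2 + 67*I*w - 28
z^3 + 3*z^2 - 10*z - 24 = (z - 3)*(z + 2)*(z + 4)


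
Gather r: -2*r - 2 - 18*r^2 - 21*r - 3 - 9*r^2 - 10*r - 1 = -27*r^2 - 33*r - 6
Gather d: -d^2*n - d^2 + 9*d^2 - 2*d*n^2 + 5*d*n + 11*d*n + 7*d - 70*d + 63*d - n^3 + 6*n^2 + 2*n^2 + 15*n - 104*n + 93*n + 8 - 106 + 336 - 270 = d^2*(8 - n) + d*(-2*n^2 + 16*n) - n^3 + 8*n^2 + 4*n - 32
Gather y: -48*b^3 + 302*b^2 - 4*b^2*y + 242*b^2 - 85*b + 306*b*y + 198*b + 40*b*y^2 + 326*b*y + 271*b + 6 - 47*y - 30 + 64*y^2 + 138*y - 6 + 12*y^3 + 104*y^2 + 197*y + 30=-48*b^3 + 544*b^2 + 384*b + 12*y^3 + y^2*(40*b + 168) + y*(-4*b^2 + 632*b + 288)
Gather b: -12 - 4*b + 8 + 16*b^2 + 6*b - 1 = 16*b^2 + 2*b - 5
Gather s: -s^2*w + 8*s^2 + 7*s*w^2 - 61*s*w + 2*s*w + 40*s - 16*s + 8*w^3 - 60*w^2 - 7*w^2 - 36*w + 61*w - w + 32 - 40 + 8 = s^2*(8 - w) + s*(7*w^2 - 59*w + 24) + 8*w^3 - 67*w^2 + 24*w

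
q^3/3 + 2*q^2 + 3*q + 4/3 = (q/3 + 1/3)*(q + 1)*(q + 4)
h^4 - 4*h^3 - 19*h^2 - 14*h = h*(h - 7)*(h + 1)*(h + 2)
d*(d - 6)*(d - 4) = d^3 - 10*d^2 + 24*d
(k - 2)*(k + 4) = k^2 + 2*k - 8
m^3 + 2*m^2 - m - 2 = (m - 1)*(m + 1)*(m + 2)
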